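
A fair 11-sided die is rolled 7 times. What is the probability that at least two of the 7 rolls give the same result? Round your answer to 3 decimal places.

0.915

P(all 7 different) = 11/11 · 10/11 · ··· · 5/11 ≈ 0.085.
P(at least two equal) = 1 − 0.085 = 0.915.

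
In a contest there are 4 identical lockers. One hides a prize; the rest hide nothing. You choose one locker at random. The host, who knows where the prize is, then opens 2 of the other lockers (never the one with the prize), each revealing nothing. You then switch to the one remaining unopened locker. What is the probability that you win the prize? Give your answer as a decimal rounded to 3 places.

0.750

Your original locker holds the prize with probability 1/4, so the other 3 collectively hold it with probability 3/4.
The host can always find 2 empty lockers to open, so the reveals don't change that 3/4; it is now spread over the 1 remaining unopened locker.
P(win by switching) = (3/4) · (1/1) = 3/4 ≈ 0.750.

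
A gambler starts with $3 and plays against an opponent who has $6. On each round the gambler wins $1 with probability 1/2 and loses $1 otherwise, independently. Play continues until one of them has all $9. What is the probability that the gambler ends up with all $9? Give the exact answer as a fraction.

With a fair step, P(i) = ½P(i−1) + ½P(i+1) with P(0)=0, P(9)=1 has the linear solution P(i) = i/9.
P(3) = 3/9 = 1/3.

1/3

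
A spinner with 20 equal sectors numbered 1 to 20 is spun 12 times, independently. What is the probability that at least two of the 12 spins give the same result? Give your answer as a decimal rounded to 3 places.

P(all 12 different) = 20/20 · 19/20 · ··· · 9/20 ≈ 0.015.
P(at least two equal) = 1 − 0.015 = 0.985.

0.985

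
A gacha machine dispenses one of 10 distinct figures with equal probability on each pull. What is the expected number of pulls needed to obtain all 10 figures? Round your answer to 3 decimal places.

29.290

After i distinct types are collected, each trial gives a new one with probability (10−i)/10, so the expected wait for the next new type is 10/(10−i).
E = 10/10 + 10/9 + 10/8 + 10/7 + 10/6 + 10/5 + 10/4 + 10/3 + 10/2 + 10/1 = 7381/252 ≈ 29.290.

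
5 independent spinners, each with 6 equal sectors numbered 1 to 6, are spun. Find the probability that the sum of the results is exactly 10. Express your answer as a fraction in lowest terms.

7/432

There are 6^5 = 7776 equally likely outcomes.
The number of ordered 5-tuples from {1,…,6} summing to 10 is 126.
P(sum = 10) = 126/7776 = 7/432.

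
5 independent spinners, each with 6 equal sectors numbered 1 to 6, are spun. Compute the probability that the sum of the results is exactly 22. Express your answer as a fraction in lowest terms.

There are 6^5 = 7776 equally likely outcomes.
The number of ordered 5-tuples from {1,…,6} summing to 22 is 420.
P(sum = 22) = 420/7776 = 35/648.

35/648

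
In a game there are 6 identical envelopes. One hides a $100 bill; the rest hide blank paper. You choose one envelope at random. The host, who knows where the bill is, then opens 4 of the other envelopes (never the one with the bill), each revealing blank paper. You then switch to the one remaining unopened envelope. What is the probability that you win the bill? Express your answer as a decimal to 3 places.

Your original envelope holds the bill with probability 1/6, so the other 5 collectively hold it with probability 5/6.
The host can always find 4 empty envelopes to open, so the reveals don't change that 5/6; it is now spread over the 1 remaining unopened envelope.
P(win by switching) = (5/6) · (1/1) = 5/6 ≈ 0.833.

0.833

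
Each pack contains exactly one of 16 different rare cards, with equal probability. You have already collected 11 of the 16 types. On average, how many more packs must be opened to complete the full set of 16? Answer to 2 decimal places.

36.53

Starting from 11 distinct types, each trial gives a new one with probability (16−i)/16 when i types are held, so the wait for the next new type is 16/(16−i).
E = 16/5 + 16/4 + 16/3 + 16/2 + 16/1 = 548/15 ≈ 36.53.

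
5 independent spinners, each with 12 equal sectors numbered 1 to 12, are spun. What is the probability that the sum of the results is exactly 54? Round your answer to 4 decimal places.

There are 12^5 = 248832 equally likely outcomes.
The number of ordered 5-tuples from {1,…,12} summing to 54 is 210.
P(sum = 54) = 210/248832 = 35/41472 ≈ 0.0008.

0.0008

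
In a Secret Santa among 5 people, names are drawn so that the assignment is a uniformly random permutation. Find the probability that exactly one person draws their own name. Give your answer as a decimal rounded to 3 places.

0.375

Choose which one is fixed: C(5,1) = 5 ways.
The remaining 4 must have no fixed point: D(4) = 9.
P = 5·9/120 = 3/8 ≈ 0.375.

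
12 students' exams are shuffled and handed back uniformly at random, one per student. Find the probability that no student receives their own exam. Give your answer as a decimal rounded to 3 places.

This is the derangement probability: permutations of 12 with no fixed point.
D(12) = 12! · (1 − 1/1! + 1/2! − ··· + (−1)^12/12!) = 176214841.
P = 176214841/479001600 = 16019531/43545600 ≈ 0.368.

0.368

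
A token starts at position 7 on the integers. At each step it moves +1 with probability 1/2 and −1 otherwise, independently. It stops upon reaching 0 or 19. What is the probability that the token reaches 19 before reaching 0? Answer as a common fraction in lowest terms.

With a fair step, P(i) = ½P(i−1) + ½P(i+1) with P(0)=0, P(19)=1 has the linear solution P(i) = i/19.
P(7) = 7/19.

7/19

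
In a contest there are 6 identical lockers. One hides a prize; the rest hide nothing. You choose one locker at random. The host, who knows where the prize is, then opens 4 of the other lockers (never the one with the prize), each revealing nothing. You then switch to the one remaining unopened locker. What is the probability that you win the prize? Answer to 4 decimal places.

0.8333

Your original locker holds the prize with probability 1/6, so the other 5 collectively hold it with probability 5/6.
The host can always find 4 empty lockers to open, so the reveals don't change that 5/6; it is now spread over the 1 remaining unopened locker.
P(win by switching) = (5/6) · (1/1) = 5/6 ≈ 0.8333.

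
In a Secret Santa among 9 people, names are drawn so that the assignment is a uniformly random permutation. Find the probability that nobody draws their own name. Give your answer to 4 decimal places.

0.3679

This is the derangement probability: permutations of 9 with no fixed point.
D(9) = 9! · (1 − 1/1! + 1/2! − ··· + (−1)^9/9!) = 133496.
P = 133496/362880 = 16687/45360 ≈ 0.3679.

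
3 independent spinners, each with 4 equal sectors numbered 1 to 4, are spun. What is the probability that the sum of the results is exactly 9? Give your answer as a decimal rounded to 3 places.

There are 4^3 = 64 equally likely outcomes.
The number of ordered 3-tuples from {1,…,4} summing to 9 is 10.
P(sum = 9) = 10/64 = 5/32 ≈ 0.156.

0.156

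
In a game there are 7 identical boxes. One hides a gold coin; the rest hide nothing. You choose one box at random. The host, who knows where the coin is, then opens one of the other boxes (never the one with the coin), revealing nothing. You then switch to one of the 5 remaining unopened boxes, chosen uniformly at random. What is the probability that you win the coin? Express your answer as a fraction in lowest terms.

Your original box holds the coin with probability 1/7, so the other 6 collectively hold it with probability 6/7.
The host can always find an empty box to open, so this doesn't change that 6/7; it is now spread over the 5 remaining unopened boxes.
P(win by switching) = (6/7) · (1/5) = 6/35.

6/35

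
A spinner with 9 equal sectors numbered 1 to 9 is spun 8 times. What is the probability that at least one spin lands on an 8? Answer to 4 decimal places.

0.6103

P(no spin lands on an 8) = (8/9)^8 ≈ 0.3897.
P(at least one) = 1 − 0.3897 = 0.6103.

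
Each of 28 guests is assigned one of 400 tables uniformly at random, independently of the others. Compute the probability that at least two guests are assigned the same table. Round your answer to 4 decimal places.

It's easier to compute the probability that all 28 are distinct.
P(all distinct) = 400/400 · 399/400 · ··· · 373/400 ≈ 0.3801.
So the probability of at least one match is 1 − 0.3801 = 0.6199.

0.6199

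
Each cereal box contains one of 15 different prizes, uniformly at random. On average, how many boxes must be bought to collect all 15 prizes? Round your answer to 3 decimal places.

49.773

After i distinct types are collected, each trial gives a new one with probability (15−i)/15, so the expected wait for the next new type is 15/(15−i).
E = 15/15 + 15/14 + 15/13 + 15/12 + 15/11 + 15/10 + 15/9 + 15/8 + 15/7 + 15/6 + 15/5 + 15/4 + 15/3 + 15/2 + 15/1 = 1195757/24024 ≈ 49.773.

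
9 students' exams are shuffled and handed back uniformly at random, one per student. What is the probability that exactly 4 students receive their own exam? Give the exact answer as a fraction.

Choose which 4 of the 9 are fixed: C(9,4) = 126 ways.
The remaining 5 must have no fixed point: D(5) = 44.
P = 126·44/362880 = 11/720.

11/720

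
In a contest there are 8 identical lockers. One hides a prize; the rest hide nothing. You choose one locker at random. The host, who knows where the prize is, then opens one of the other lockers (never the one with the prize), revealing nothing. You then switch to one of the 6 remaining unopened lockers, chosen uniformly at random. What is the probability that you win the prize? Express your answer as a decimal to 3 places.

Your original locker holds the prize with probability 1/8, so the other 7 collectively hold it with probability 7/8.
The host can always find an empty locker to open, so this doesn't change that 7/8; it is now spread over the 6 remaining unopened lockers.
P(win by switching) = (7/8) · (1/6) = 7/48 ≈ 0.146.

0.146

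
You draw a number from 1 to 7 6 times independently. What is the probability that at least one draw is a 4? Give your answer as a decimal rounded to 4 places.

P(no draw is a 4) = (6/7)^6 ≈ 0.3966.
P(at least one) = 1 − 0.3966 = 0.6034.

0.6034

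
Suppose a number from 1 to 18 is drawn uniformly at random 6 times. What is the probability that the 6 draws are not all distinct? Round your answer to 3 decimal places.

0.607

P(all 6 different) = 18/18 · 17/18 · ··· · 13/18 ≈ 0.393.
P(at least two equal) = 1 − 0.393 = 0.607.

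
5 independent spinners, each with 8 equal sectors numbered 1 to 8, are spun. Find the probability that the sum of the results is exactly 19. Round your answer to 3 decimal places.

There are 8^5 = 32768 equally likely outcomes.
The number of ordered 5-tuples from {1,…,8} summing to 19 is 2010.
P(sum = 19) = 2010/32768 = 1005/16384 ≈ 0.061.

0.061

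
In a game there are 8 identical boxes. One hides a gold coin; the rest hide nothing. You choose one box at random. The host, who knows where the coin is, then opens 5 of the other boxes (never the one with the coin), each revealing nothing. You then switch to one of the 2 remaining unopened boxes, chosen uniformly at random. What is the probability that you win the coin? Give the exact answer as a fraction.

Your original box holds the coin with probability 1/8, so the other 7 collectively hold it with probability 7/8.
The host can always find 5 empty boxes to open, so the reveals don't change that 7/8; it is now spread over the 2 remaining unopened boxes.
P(win by switching) = (7/8) · (1/2) = 7/16.

7/16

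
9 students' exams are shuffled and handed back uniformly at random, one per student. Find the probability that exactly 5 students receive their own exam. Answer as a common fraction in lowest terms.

1/320

Choose which 5 of the 9 are fixed: C(9,5) = 126 ways.
The remaining 4 must have no fixed point: D(4) = 9.
P = 126·9/362880 = 1/320.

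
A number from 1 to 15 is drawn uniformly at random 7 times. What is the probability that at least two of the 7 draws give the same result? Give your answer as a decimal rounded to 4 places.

P(all 7 different) = 15/15 · 14/15 · ··· · 9/15 ≈ 0.1898.
P(at least two equal) = 1 − 0.1898 = 0.8102.

0.8102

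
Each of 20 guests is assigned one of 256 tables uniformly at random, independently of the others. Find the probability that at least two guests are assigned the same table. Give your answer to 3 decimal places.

It's easier to compute the probability that all 20 are distinct.
P(all distinct) = 256/256 · 255/256 · ··· · 237/256 ≈ 0.467.
So the probability of at least one match is 1 − 0.467 = 0.533.

0.533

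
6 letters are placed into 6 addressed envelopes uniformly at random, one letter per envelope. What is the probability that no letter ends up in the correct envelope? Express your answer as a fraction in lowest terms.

This is the derangement probability: permutations of 6 with no fixed point.
D(6) = 6! · (1 − 1/1! + 1/2! − ··· + (−1)^6/6!) = 265.
P = 265/720 = 53/144.

53/144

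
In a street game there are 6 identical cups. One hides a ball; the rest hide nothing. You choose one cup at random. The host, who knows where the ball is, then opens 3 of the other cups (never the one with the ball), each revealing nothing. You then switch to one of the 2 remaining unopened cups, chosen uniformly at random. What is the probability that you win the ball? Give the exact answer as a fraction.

5/12

Your original cup holds the ball with probability 1/6, so the other 5 collectively hold it with probability 5/6.
The host can always find 3 empty cups to open, so the reveals don't change that 5/6; it is now spread over the 2 remaining unopened cups.
P(win by switching) = (5/6) · (1/2) = 5/12.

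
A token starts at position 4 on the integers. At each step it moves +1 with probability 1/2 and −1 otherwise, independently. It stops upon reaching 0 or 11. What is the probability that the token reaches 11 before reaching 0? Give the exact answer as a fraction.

With a fair step, P(i) = ½P(i−1) + ½P(i+1) with P(0)=0, P(11)=1 has the linear solution P(i) = i/11.
P(4) = 4/11.

4/11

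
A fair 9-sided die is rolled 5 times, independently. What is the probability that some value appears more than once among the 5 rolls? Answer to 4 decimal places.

0.7439

P(all 5 different) = 9/9 · 8/9 · ··· · 5/9 ≈ 0.2561.
P(at least two equal) = 1 − 0.2561 = 0.7439.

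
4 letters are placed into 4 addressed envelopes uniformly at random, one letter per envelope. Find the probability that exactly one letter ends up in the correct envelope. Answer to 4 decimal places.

Choose which one is fixed: C(4,1) = 4 ways.
The remaining 3 must have no fixed point: D(3) = 2.
P = 4·2/24 = 1/3 ≈ 0.3333.

0.3333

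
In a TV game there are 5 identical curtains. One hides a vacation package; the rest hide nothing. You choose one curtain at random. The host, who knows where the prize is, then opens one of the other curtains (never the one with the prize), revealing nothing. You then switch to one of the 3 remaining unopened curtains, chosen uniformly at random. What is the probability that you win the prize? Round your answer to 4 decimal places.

0.2667

Your original curtain holds the prize with probability 1/5, so the other 4 collectively hold it with probability 4/5.
The host can always find an empty curtain to open, so this doesn't change that 4/5; it is now spread over the 3 remaining unopened curtains.
P(win by switching) = (4/5) · (1/3) = 4/15 ≈ 0.2667.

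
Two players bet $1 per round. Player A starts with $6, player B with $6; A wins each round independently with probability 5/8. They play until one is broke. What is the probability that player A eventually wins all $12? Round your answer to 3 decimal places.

0.955

Let r = q/p = (3/8)/(5/8) = 3/5. The recurrence P(i) = p·P(i+1) + q·P(i−1) with P(0)=0, P(12)=1 gives P(i) = (1 − r^i)/(1 − r^12).
P(6) = (1 − (3/5)^6) / (1 − (3/5)^12) = 15625/16354 ≈ 0.955.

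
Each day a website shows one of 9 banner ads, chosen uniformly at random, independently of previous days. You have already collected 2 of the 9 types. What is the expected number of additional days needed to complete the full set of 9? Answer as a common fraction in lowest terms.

3267/140

Starting from 2 distinct types, each trial gives a new one with probability (9−i)/9 when i types are held, so the wait for the next new type is 9/(9−i).
E = 9/7 + 9/6 + 9/5 + 9/4 + 9/3 + 9/2 + 9/1 = 3267/140.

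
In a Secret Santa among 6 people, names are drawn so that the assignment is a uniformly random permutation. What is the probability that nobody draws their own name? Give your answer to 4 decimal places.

0.3681

This is the derangement probability: permutations of 6 with no fixed point.
D(6) = 6! · (1 − 1/1! + 1/2! − ··· + (−1)^6/6!) = 265.
P = 265/720 = 53/144 ≈ 0.3681.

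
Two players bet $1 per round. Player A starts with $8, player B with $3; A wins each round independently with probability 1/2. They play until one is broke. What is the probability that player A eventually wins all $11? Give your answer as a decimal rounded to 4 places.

With a fair step, P(i) = ½P(i−1) + ½P(i+1) with P(0)=0, P(11)=1 has the linear solution P(i) = i/11.
P(8) = 8/11 ≈ 0.7273.

0.7273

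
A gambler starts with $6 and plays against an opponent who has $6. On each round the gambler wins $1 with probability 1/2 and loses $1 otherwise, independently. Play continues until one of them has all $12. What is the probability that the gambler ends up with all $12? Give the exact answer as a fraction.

With a fair step, P(i) = ½P(i−1) + ½P(i+1) with P(0)=0, P(12)=1 has the linear solution P(i) = i/12.
P(6) = 6/12 = 1/2.

1/2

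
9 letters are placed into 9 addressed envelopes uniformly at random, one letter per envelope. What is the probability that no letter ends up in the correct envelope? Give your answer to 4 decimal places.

0.3679

This is the derangement probability: permutations of 9 with no fixed point.
D(9) = 9! · (1 − 1/1! + 1/2! − ··· + (−1)^9/9!) = 133496.
P = 133496/362880 = 16687/45360 ≈ 0.3679.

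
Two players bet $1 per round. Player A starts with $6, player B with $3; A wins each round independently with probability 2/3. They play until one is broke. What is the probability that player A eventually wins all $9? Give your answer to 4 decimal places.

Let r = q/p = (1/3)/(2/3) = 1/2. The recurrence P(i) = p·P(i+1) + q·P(i−1) with P(0)=0, P(9)=1 gives P(i) = (1 − r^i)/(1 − r^9).
P(6) = (1 − (1/2)^6) / (1 − (1/2)^9) = 72/73 ≈ 0.9863.

0.9863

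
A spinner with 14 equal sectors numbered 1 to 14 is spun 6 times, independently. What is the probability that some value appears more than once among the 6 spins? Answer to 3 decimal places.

P(all 6 different) = 14/14 · 13/14 · ··· · 9/14 ≈ 0.287.
P(at least two equal) = 1 − 0.287 = 0.713.

0.713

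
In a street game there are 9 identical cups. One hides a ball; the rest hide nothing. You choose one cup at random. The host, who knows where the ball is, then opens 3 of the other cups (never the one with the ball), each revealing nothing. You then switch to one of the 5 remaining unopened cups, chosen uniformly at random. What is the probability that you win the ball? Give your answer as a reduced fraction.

Your original cup holds the ball with probability 1/9, so the other 8 collectively hold it with probability 8/9.
The host can always find 3 empty cups to open, so the reveals don't change that 8/9; it is now spread over the 5 remaining unopened cups.
P(win by switching) = (8/9) · (1/5) = 8/45.

8/45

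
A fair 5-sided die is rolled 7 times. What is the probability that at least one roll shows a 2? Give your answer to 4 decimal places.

0.7903

P(no roll shows a 2) = (4/5)^7 ≈ 0.2097.
P(at least one) = 1 − 0.2097 = 0.7903.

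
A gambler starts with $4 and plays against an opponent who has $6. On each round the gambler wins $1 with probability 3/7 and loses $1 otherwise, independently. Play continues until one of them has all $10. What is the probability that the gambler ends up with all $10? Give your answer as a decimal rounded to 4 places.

0.1289

Let r = q/p = (4/7)/(3/7) = 4/3. The recurrence P(i) = p·P(i+1) + q·P(i−1) with P(0)=0, P(10)=1 gives P(i) = (1 − r^i)/(1 − r^10).
P(4) = (1 − (4/3)^4) / (1 − (4/3)^10) = 18225/141361 ≈ 0.1289.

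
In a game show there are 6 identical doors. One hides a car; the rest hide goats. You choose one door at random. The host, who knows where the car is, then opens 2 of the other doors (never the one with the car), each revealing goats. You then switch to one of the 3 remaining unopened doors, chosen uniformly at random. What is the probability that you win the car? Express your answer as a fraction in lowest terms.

5/18

Your original door holds the car with probability 1/6, so the other 5 collectively hold it with probability 5/6.
The host can always find 2 empty doors to open, so the reveals don't change that 5/6; it is now spread over the 3 remaining unopened doors.
P(win by switching) = (5/6) · (1/3) = 5/18.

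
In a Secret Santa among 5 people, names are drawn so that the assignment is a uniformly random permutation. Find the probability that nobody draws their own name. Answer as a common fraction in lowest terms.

11/30

This is the derangement probability: permutations of 5 with no fixed point.
D(5) = 5! · (1 − 1/1! + 1/2! − ··· + (−1)^5/5!) = 44.
P = 44/120 = 11/30.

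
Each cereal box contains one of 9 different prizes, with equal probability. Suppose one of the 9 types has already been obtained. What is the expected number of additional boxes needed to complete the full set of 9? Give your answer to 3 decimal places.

Starting from 1 distinct type, each trial gives a new one with probability (9−i)/9 when i types are held, so the wait for the next new type is 9/(9−i).
E = 9/8 + 9/7 + 9/6 + 9/5 + 9/4 + 9/3 + 9/2 + 9/1 = 6849/280 ≈ 24.461.

24.461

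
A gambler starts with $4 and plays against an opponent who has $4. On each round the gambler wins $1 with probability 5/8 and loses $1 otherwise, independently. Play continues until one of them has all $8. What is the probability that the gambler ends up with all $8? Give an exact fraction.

625/706

Let r = q/p = (3/8)/(5/8) = 3/5. The recurrence P(i) = p·P(i+1) + q·P(i−1) with P(0)=0, P(8)=1 gives P(i) = (1 − r^i)/(1 − r^8).
P(4) = (1 − (3/5)^4) / (1 − (3/5)^8) = 625/706.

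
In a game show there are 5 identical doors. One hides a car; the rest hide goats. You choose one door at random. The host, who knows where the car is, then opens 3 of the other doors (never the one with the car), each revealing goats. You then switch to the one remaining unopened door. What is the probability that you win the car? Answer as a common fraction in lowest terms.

Your original door holds the car with probability 1/5, so the other 4 collectively hold it with probability 4/5.
The host can always find 3 empty doors to open, so the reveals don't change that 4/5; it is now spread over the 1 remaining unopened door.
P(win by switching) = (4/5) · (1/1) = 4/5.

4/5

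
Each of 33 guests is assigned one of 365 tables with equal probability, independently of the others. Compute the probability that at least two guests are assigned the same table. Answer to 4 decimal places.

It's easier to compute the probability that all 33 are distinct.
P(all distinct) = 365/365 · 364/365 · ··· · 333/365 ≈ 0.2250.
So the probability of at least one match is 1 − 0.2250 = 0.7750.

0.7750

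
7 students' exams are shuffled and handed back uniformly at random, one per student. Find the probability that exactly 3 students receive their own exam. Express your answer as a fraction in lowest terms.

1/16

Choose which 3 of the 7 are fixed: C(7,3) = 35 ways.
The remaining 4 must have no fixed point: D(4) = 9.
P = 35·9/5040 = 1/16.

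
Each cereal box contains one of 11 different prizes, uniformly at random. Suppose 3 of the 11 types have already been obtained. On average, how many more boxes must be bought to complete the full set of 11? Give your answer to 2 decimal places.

29.90

Starting from 3 distinct types, each trial gives a new one with probability (11−i)/11 when i types are held, so the wait for the next new type is 11/(11−i).
E = 11/8 + 11/7 + 11/6 + 11/5 + 11/4 + 11/3 + 11/2 + 11/1 = 8371/280 ≈ 29.90.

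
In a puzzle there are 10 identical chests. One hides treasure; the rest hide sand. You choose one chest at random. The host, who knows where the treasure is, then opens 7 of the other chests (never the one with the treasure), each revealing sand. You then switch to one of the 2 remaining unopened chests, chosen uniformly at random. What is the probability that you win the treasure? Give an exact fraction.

9/20

Your original chest holds the treasure with probability 1/10, so the other 9 collectively hold it with probability 9/10.
The host can always find 7 empty chests to open, so the reveals don't change that 9/10; it is now spread over the 2 remaining unopened chests.
P(win by switching) = (9/10) · (1/2) = 9/20.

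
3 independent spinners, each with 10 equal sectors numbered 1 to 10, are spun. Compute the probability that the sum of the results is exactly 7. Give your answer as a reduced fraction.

There are 10^3 = 1000 equally likely outcomes.
The number of ordered 3-tuples from {1,…,10} summing to 7 is 15.
P(sum = 7) = 15/1000 = 3/200.

3/200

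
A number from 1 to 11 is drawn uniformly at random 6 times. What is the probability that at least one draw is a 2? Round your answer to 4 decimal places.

P(no draw is a 2) = (10/11)^6 ≈ 0.5645.
P(at least one) = 1 − 0.5645 = 0.4355.

0.4355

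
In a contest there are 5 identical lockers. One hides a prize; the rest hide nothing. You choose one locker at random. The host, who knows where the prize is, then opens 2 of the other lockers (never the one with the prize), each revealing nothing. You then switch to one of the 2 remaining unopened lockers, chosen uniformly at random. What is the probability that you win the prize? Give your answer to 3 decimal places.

Your original locker holds the prize with probability 1/5, so the other 4 collectively hold it with probability 4/5.
The host can always find 2 empty lockers to open, so the reveals don't change that 4/5; it is now spread over the 2 remaining unopened lockers.
P(win by switching) = (4/5) · (1/2) = 2/5 ≈ 0.400.

0.400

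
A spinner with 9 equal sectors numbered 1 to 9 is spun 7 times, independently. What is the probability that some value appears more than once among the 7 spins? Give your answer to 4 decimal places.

0.9621

P(all 7 different) = 9/9 · 8/9 · ··· · 3/9 ≈ 0.0379.
P(at least two equal) = 1 − 0.0379 = 0.9621.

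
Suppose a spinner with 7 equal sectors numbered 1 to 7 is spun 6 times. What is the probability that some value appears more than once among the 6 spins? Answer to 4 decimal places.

P(all 6 different) = 7/7 · 6/7 · ··· · 2/7 ≈ 0.0428.
P(at least two equal) = 1 − 0.0428 = 0.9572.

0.9572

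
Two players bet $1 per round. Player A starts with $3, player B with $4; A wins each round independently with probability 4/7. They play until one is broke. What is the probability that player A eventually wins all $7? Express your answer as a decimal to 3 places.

Let r = q/p = (3/7)/(4/7) = 3/4. The recurrence P(i) = p·P(i+1) + q·P(i−1) with P(0)=0, P(7)=1 gives P(i) = (1 − r^i)/(1 − r^7).
P(3) = (1 − (3/4)^3) / (1 − (3/4)^7) = 9472/14197 ≈ 0.667.

0.667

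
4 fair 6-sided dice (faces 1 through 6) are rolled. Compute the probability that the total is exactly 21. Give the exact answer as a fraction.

5/324

There are 6^4 = 1296 equally likely outcomes.
The number of ordered 4-tuples from {1,…,6} summing to 21 is 20.
P(sum = 21) = 20/1296 = 5/324.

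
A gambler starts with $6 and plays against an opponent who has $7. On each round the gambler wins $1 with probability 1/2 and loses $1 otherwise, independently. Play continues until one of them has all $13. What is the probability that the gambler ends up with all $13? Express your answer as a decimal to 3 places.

With a fair step, P(i) = ½P(i−1) + ½P(i+1) with P(0)=0, P(13)=1 has the linear solution P(i) = i/13.
P(6) = 6/13 ≈ 0.462.

0.462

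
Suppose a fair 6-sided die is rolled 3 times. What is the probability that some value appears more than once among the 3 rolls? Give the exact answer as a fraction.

P(all 3 different) = 6/6 · 5/6 · ··· · 4/6 = 5/9.
P(at least two equal) = 1 − 5/9 = 4/9.

4/9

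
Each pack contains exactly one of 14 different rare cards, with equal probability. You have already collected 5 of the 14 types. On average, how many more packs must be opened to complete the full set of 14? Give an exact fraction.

Starting from 5 distinct types, each trial gives a new one with probability (14−i)/14 when i types are held, so the wait for the next new type is 14/(14−i).
E = 14/9 + 14/8 + 14/7 + 14/6 + 14/5 + 14/4 + 14/3 + 14/2 + 14/1 = 7129/180.

7129/180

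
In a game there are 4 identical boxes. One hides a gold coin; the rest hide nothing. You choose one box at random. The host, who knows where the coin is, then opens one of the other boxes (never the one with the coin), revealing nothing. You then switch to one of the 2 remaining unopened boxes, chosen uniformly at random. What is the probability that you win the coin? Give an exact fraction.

Your original box holds the coin with probability 1/4, so the other 3 collectively hold it with probability 3/4.
The host can always find an empty box to open, so this doesn't change that 3/4; it is now spread over the 2 remaining unopened boxes.
P(win by switching) = (3/4) · (1/2) = 3/8.

3/8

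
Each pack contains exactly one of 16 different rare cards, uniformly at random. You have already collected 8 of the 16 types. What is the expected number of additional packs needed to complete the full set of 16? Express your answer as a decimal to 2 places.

Starting from 8 distinct types, each trial gives a new one with probability (16−i)/16 when i types are held, so the wait for the next new type is 16/(16−i).
E = 16/8 + 16/7 + 16/6 + 16/5 + 16/4 + 16/3 + 16/2 + 16/1 = 1522/35 ≈ 43.49.

43.49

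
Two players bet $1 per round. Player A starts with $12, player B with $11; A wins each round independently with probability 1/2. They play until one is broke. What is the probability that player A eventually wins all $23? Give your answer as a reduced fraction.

12/23

With a fair step, P(i) = ½P(i−1) + ½P(i+1) with P(0)=0, P(23)=1 has the linear solution P(i) = i/23.
P(12) = 12/23.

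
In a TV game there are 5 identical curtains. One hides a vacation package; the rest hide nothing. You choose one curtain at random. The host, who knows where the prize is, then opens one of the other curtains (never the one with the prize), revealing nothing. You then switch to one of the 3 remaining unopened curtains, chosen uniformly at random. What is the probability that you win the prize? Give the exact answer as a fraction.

Your original curtain holds the prize with probability 1/5, so the other 4 collectively hold it with probability 4/5.
The host can always find an empty curtain to open, so this doesn't change that 4/5; it is now spread over the 3 remaining unopened curtains.
P(win by switching) = (4/5) · (1/3) = 4/15.

4/15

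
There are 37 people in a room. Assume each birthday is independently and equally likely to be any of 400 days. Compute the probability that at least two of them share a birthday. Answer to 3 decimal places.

It's easier to compute the probability that all 37 are distinct.
P(all distinct) = 400/400 · 399/400 · ··· · 364/400 ≈ 0.179.
So the probability of at least one match is 1 − 0.179 = 0.821.

0.821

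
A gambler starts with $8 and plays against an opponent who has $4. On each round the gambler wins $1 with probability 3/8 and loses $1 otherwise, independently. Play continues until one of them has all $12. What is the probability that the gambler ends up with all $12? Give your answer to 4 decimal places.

Let r = q/p = (5/8)/(3/8) = 5/3. The recurrence P(i) = p·P(i+1) + q·P(i−1) with P(0)=0, P(12)=1 gives P(i) = (1 − r^i)/(1 − r^12).
P(8) = (1 − (5/3)^8) / (1 − (5/3)^12) = 57186/447811 ≈ 0.1277.

0.1277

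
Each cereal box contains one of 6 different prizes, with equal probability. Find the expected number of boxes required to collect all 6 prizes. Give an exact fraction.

147/10

After i distinct types are collected, each trial gives a new one with probability (6−i)/6, so the expected wait for the next new type is 6/(6−i).
E = 6/6 + 6/5 + 6/4 + 6/3 + 6/2 + 6/1 = 147/10.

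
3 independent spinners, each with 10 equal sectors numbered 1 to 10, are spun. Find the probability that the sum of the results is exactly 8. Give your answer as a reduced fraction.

There are 10^3 = 1000 equally likely outcomes.
The number of ordered 3-tuples from {1,…,10} summing to 8 is 21.
P(sum = 8) = 21/1000.

21/1000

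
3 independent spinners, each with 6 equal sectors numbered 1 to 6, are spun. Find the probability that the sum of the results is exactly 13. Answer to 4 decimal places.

There are 6^3 = 216 equally likely outcomes.
The number of ordered 3-tuples from {1,…,6} summing to 13 is 21.
P(sum = 13) = 21/216 = 7/72 ≈ 0.0972.

0.0972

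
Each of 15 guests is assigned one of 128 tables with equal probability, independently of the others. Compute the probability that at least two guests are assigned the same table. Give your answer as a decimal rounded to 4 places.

0.5739

It's easier to compute the probability that all 15 are distinct.
P(all distinct) = 128/128 · 127/128 · ··· · 114/128 ≈ 0.4261.
So the probability of at least one match is 1 − 0.4261 = 0.5739.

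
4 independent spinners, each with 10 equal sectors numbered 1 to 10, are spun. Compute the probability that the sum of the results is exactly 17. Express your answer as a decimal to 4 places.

There are 10^4 = 10000 equally likely outcomes.
The number of ordered 4-tuples from {1,…,10} summing to 17 is 480.
P(sum = 17) = 480/10000 = 6/125 ≈ 0.0480.

0.0480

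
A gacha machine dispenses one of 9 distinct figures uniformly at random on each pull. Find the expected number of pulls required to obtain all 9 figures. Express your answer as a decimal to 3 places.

25.461

After i distinct types are collected, each trial gives a new one with probability (9−i)/9, so the expected wait for the next new type is 9/(9−i).
E = 9/9 + 9/8 + 9/7 + 9/6 + 9/5 + 9/4 + 9/3 + 9/2 + 9/1 = 7129/280 ≈ 25.461.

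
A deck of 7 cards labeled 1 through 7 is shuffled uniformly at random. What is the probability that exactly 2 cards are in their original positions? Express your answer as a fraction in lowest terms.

Choose which 2 of the 7 are fixed: C(7,2) = 21 ways.
The remaining 5 must have no fixed point: D(5) = 44.
P = 21·44/5040 = 11/60.

11/60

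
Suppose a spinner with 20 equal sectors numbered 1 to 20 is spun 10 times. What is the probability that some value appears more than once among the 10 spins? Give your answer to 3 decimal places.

P(all 10 different) = 20/20 · 19/20 · ··· · 11/20 ≈ 0.065.
P(at least two equal) = 1 − 0.065 = 0.935.

0.935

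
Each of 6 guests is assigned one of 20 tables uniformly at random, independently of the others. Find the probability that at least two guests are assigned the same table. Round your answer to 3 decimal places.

0.564

It's easier to compute the probability that all 6 are distinct.
P(all distinct) = 20/20 · 19/20 · ··· · 15/20 ≈ 0.436.
So the probability of at least one match is 1 − 0.436 = 0.564.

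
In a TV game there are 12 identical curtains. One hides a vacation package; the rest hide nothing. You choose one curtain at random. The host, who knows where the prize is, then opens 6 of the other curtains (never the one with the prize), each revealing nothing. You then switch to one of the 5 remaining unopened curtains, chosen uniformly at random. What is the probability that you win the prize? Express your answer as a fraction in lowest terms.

11/60

Your original curtain holds the prize with probability 1/12, so the other 11 collectively hold it with probability 11/12.
The host can always find 6 empty curtains to open, so the reveals don't change that 11/12; it is now spread over the 5 remaining unopened curtains.
P(win by switching) = (11/12) · (1/5) = 11/60.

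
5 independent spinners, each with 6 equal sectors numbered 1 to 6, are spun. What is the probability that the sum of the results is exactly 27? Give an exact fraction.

35/7776

There are 6^5 = 7776 equally likely outcomes.
The number of ordered 5-tuples from {1,…,6} summing to 27 is 35.
P(sum = 27) = 35/7776.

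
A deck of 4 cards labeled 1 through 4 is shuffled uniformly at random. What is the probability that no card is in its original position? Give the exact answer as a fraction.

This is the derangement probability: permutations of 4 with no fixed point.
D(4) = 4! · (1 − 1/1! + 1/2! − ··· + (−1)^4/4!) = 9.
P = 9/24 = 3/8.

3/8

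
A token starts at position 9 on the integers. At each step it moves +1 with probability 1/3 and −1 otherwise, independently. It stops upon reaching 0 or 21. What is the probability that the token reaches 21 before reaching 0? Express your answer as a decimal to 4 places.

Let r = q/p = (2/3)/(1/3) = 2. The recurrence P(i) = p·P(i+1) + q·P(i−1) with P(0)=0, P(21)=1 gives P(i) = (1 − r^i)/(1 − r^21).
P(9) = (1 − (2)^9) / (1 − (2)^21) = 73/299593 ≈ 0.0002.

0.0002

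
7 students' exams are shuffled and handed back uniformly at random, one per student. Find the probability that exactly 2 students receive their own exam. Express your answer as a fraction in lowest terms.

11/60

Choose which 2 of the 7 are fixed: C(7,2) = 21 ways.
The remaining 5 must have no fixed point: D(5) = 44.
P = 21·44/5040 = 11/60.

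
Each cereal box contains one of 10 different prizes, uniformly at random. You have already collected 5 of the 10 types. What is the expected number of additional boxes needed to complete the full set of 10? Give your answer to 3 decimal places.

22.833

Starting from 5 distinct types, each trial gives a new one with probability (10−i)/10 when i types are held, so the wait for the next new type is 10/(10−i).
E = 10/5 + 10/4 + 10/3 + 10/2 + 10/1 = 137/6 ≈ 22.833.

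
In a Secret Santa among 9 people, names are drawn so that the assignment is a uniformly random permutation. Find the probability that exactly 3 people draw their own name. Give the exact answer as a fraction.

53/864

Choose which 3 of the 9 are fixed: C(9,3) = 84 ways.
The remaining 6 must have no fixed point: D(6) = 265.
P = 84·265/362880 = 53/864.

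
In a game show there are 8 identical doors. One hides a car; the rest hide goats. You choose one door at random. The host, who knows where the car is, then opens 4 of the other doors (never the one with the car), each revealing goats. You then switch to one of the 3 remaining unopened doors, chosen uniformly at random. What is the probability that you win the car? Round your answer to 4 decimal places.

0.2917

Your original door holds the car with probability 1/8, so the other 7 collectively hold it with probability 7/8.
The host can always find 4 empty doors to open, so the reveals don't change that 7/8; it is now spread over the 3 remaining unopened doors.
P(win by switching) = (7/8) · (1/3) = 7/24 ≈ 0.2917.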